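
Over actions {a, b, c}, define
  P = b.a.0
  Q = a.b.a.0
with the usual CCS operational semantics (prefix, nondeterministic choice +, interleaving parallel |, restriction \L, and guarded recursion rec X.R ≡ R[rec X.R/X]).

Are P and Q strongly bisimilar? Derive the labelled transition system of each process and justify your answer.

NO

Reachable graph of P (3 states):
  p0 = b.a.0 | —b→ p1
  p1 = a.0 | —a→ p2
  p2 = 0 | deadlocked
Reachable graph of Q (4 states):
  q0 = a.b.a.0 | —a→ q1
  q1 = b.a.0 | —b→ q2
  q2 = a.0 | —a→ q3
  q3 = 0 | deadlocked
Coarsest stable partition (strong bisimilarity classes):
  B0 = {p0, q1}
  B1 = {p1, q2}
  B2 = {p2, q3}
  B3 = {q0}
p0 ∈ B0, q0 ∈ B3 → different blocks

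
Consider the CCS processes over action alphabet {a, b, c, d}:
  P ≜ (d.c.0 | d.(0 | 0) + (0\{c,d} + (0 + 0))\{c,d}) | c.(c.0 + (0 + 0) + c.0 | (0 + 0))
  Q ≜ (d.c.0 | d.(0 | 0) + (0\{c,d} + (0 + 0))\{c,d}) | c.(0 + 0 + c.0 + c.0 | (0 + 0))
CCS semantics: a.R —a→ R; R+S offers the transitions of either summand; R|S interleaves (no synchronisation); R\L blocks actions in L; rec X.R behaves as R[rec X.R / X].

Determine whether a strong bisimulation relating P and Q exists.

YES

Reachable graph of P (24 states):
  u0 = (d.c.0 | d.(0 | 0) + (0\{c,d} + (0 + 0))\{c,d}) | c.(c.0 + (0 + 0) + c.0 | (0 + 0)) | —c→ u1, —d→ u2, —d→ u3
  u1 = (d.c.0 | d.(0 | 0) + (0\{c,d} + (0 + 0))\{c,d}) | (c.0 + (0 + 0) + c.0 | (0 + 0)) | —c→ u4, —c→ u5, —d→ u6, —d→ u7
  u2 = c.0 | d.(0 | 0) | c.(c.0 + (0 + 0) + c.0 | (0 + 0)) | —c→ u6, —c→ u8, —d→ u9
  u3 = d.c.0 | (0 | 0) | c.(c.0 + (0 + 0) + c.0 | (0 + 0)) | —c→ u7, —d→ u9
  u4 = (d.c.0 | d.(0 | 0) + (0\{c,d} + (0 + 0))\{c,d}) | (0 | (0 + 0)) | —d→ u10, —d→ u11
  u5 = (d.c.0 | d.(0 | 0) + (0\{c,d} + (0 + 0))\{c,d}) | 0 | —d→ u12, —d→ u13
  u6 = c.0 | d.(0 | 0) | (c.0 + (0 + 0) + c.0 | (0 + 0)) | —c→ u10, —c→ u12, —c→ u14, —d→ u15
  u7 = d.c.0 | (0 | 0) | (c.0 + (0 + 0) + c.0 | (0 + 0)) | —c→ u11, —c→ u13, —d→ u15
  u8 = 0 | d.(0 | 0) | c.(c.0 + (0 + 0) + c.0 | (0 + 0)) | —c→ u14, —d→ u16
  u9 = c.0 | (0 | 0) | c.(c.0 + (0 + 0) + c.0 | (0 + 0)) | —c→ u15, —c→ u16
  u10 = c.0 | d.(0 | 0) | (0 | (0 + 0)) | —c→ u17, —d→ u18
  u11 = d.c.0 | (0 | 0) | (0 | (0 + 0)) | —d→ u18
  u12 = c.0 | d.(0 | 0) | 0 | —c→ u19, —d→ u20
  u13 = d.c.0 | (0 | 0) | 0 | —d→ u20
  u14 = 0 | d.(0 | 0) | (c.0 + (0 + 0) + c.0 | (0 + 0)) | —c→ u17, —c→ u19, —d→ u21
  u15 = c.0 | (0 | 0) | (c.0 + (0 + 0) + c.0 | (0 + 0)) | —c→ u18, —c→ u20, —c→ u21
  u16 = 0 | (0 | 0) | c.(c.0 + (0 + 0) + c.0 | (0 + 0)) | —c→ u21
  u17 = 0 | d.(0 | 0) | (0 | (0 + 0)) | —d→ u22
  u18 = c.0 | (0 | 0) | (0 | (0 + 0)) | —c→ u22
  u19 = 0 | d.(0 | 0) | 0 | —d→ u23
  u20 = c.0 | (0 | 0) | 0 | —c→ u23
  u21 = 0 | (0 | 0) | (c.0 + (0 + 0) + c.0 | (0 + 0)) | —c→ u22, —c→ u23
  u22 = 0 | (0 | 0) | (0 | (0 + 0)) | deadlocked
  u23 = 0 | (0 | 0) | 0 | deadlocked
Reachable graph of Q (24 states):
  v0 = (d.c.0 | d.(0 | 0) + (0\{c,d} + (0 + 0))\{c,d}) | c.(0 + 0 + c.0 + c.0 | (0 + 0)) | —c→ v1, —d→ v2, —d→ v3
  v1 = (d.c.0 | d.(0 | 0) + (0\{c,d} + (0 + 0))\{c,d}) | (0 + 0 + c.0 + c.0 | (0 + 0)) | —c→ v4, —c→ v5, —d→ v6, —d→ v7
  v2 = c.0 | d.(0 | 0) | c.(0 + 0 + c.0 + c.0 | (0 + 0)) | —c→ v6, —c→ v8, —d→ v9
  v3 = d.c.0 | (0 | 0) | c.(0 + 0 + c.0 + c.0 | (0 + 0)) | —c→ v7, —d→ v9
  v4 = (d.c.0 | d.(0 | 0) + (0\{c,d} + (0 + 0))\{c,d}) | (0 | (0 + 0)) | —d→ v10, —d→ v11
  v5 = (d.c.0 | d.(0 | 0) + (0\{c,d} + (0 + 0))\{c,d}) | 0 | —d→ v12, —d→ v13
  v6 = c.0 | d.(0 | 0) | (0 + 0 + c.0 + c.0 | (0 + 0)) | —c→ v10, —c→ v12, —c→ v14, —d→ v15
  v7 = d.c.0 | (0 | 0) | (0 + 0 + c.0 + c.0 | (0 + 0)) | —c→ v11, —c→ v13, —d→ v15
  v8 = 0 | d.(0 | 0) | c.(0 + 0 + c.0 + c.0 | (0 + 0)) | —c→ v14, —d→ v16
  v9 = c.0 | (0 | 0) | c.(0 + 0 + c.0 + c.0 | (0 + 0)) | —c→ v15, —c→ v16
  v10 = c.0 | d.(0 | 0) | (0 | (0 + 0)) | —c→ v17, —d→ v18
  v11 = d.c.0 | (0 | 0) | (0 | (0 + 0)) | —d→ v18
  v12 = c.0 | d.(0 | 0) | 0 | —c→ v19, —d→ v20
  v13 = d.c.0 | (0 | 0) | 0 | —d→ v20
  v14 = 0 | d.(0 | 0) | (0 + 0 + c.0 + c.0 | (0 + 0)) | —c→ v17, —c→ v19, —d→ v21
  v15 = c.0 | (0 | 0) | (0 + 0 + c.0 + c.0 | (0 + 0)) | —c→ v18, —c→ v20, —c→ v21
  v16 = 0 | (0 | 0) | c.(0 + 0 + c.0 + c.0 | (0 + 0)) | —c→ v21
  v17 = 0 | d.(0 | 0) | (0 | (0 + 0)) | —d→ v22
  v18 = c.0 | (0 | 0) | (0 | (0 + 0)) | —c→ v22
  v19 = 0 | d.(0 | 0) | 0 | —d→ v23
  v20 = c.0 | (0 | 0) | 0 | —c→ v23
  v21 = 0 | (0 | 0) | (0 + 0 + c.0 + c.0 | (0 + 0)) | —c→ v22, —c→ v23
  v22 = 0 | (0 | 0) | (0 | (0 + 0)) | deadlocked
  v23 = 0 | (0 | 0) | 0 | deadlocked
Coarsest stable partition (strong bisimilarity classes):
  B0 = {u0, v0}
  B1 = {u2, v2}
  B2 = {u6, u8, v6, v8}
  B3 = {u15, u16, v15, v16}
  B4 = {u18, u20, u21, v18, v20, v21}
  B5 = {u22, u23, v22, v23}
  B6 = {u10, u12, u14, v10, v12, v14}
  B7 = {u17, u19, v17, v19}
  B8 = {u9, v9}
  B9 = {u3, v3}
  B10 = {u7, v7}
  B11 = {u11, u13, v11, v13}
  B12 = {u1, v1}
  B13 = {u4, u5, v4, v5}
u0 ∈ B0, v0 ∈ B0 → same block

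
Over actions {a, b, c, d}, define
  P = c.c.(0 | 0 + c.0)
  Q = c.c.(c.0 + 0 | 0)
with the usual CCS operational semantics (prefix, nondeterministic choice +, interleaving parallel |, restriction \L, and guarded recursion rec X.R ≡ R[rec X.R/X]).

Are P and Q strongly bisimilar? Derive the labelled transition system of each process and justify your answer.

Reachable graph of P (4 states):
  m0 = c.c.(0 | 0 + c.0) ⊢ =c=> m1
  m1 = c.(0 | 0 + c.0) ⊢ =c=> m2
  m2 = 0 | 0 + c.0 ⊢ =c=> m3
  m3 = 0 ⊢ ·
Reachable graph of Q (4 states):
  n0 = c.c.(c.0 + 0 | 0) ⊢ =c=> n1
  n1 = c.(c.0 + 0 | 0) ⊢ =c=> n2
  n2 = c.0 + 0 | 0 ⊢ =c=> n3
  n3 = 0 ⊢ ·
Bisimilarity quotient blocks:
  B0 = {m0, n0}
  B1 = {m1, n1}
  B2 = {m2, n2}
  B3 = {m3, n3}
m0 ∈ B0, n0 ∈ B0 → same block

P ~ Q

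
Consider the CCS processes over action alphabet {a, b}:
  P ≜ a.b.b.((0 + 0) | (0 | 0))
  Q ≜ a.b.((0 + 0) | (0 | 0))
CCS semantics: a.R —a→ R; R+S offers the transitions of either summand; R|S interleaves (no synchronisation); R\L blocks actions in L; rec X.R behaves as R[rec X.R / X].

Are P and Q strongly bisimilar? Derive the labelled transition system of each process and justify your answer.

P's transition system — 4 states:
  p0 = a.b.b.((0 + 0) | (0 | 0)) :: ··a··> p1
  p1 = b.b.((0 + 0) | (0 | 0)) :: ··b··> p2
  p2 = b.((0 + 0) | (0 | 0)) :: ··b··> p3
  p3 = (0 + 0) | (0 | 0) :: deadlocked
Q's transition system — 3 states:
  q0 = a.b.((0 + 0) | (0 | 0)) :: ··a··> q1
  q1 = b.((0 + 0) | (0 | 0)) :: ··b··> q2
  q2 = (0 + 0) | (0 | 0) :: deadlocked
Coarsest stable partition (strong bisimilarity classes):
  B0 = {p0}
  B1 = {p1}
  B2 = {p2, q1}
  B3 = {p3, q2}
  B4 = {q0}
p0 ∈ B0, q0 ∈ B4 → different blocks

P ≁ Q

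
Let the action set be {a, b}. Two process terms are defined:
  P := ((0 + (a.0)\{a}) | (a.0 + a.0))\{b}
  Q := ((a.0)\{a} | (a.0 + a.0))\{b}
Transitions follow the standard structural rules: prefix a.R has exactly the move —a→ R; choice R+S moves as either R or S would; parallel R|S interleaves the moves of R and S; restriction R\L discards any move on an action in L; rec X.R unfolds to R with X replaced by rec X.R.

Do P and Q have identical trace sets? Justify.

YES

Reachable graph of P (2 states):
  u0 = ((0 + (a.0)\{a}) | (a.0 + a.0))\{b} ⊢ =a=> u1
  u1 = ((0 + (a.0)\{a}) | 0)\{b} ⊢ (no moves)
Reachable graph of Q (2 states):
  v0 = ((a.0)\{a} | (a.0 + a.0))\{b} ⊢ =a=> v1
  v1 = ((a.0)\{a} | 0)\{b} ⊢ (no moves)
Partition-refinement fixed point:
  B0 = {u0, v0}
  B1 = {u1, v1}
u0 ∈ B0, v0 ∈ B0 → same block
Bisimilar ⇒ trace-equivalent.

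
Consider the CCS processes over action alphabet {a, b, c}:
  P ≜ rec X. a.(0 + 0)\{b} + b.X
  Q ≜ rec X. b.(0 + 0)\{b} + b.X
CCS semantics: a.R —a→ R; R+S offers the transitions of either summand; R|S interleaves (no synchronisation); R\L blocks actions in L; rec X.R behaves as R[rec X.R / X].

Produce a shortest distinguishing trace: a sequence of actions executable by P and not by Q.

P's transition system — 2 states:
  m0 = rec X. a.(0 + 0)\{b} + b.X → —a→ m1, —b→ m0
  m1 = (0 + 0)\{b} → stopped
Q's transition system — 2 states:
  n0 = rec X. b.(0 + 0)\{b} + b.X → —b→ n0, —b→ n1
  n1 = (0 + 0)\{b} → stopped
Run σ = ⟨a⟩ on P: start {m0}
  step 1 (a): {m1}
  P completes σ.
Run σ = ⟨a⟩ on Q: start {n0}
  step 1 (a): no successor for Q

a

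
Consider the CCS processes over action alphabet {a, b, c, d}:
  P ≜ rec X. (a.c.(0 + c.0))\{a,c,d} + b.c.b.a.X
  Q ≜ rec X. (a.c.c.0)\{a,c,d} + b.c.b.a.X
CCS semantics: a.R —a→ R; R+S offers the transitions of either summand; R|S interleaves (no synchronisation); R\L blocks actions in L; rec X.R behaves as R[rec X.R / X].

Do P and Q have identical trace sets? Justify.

trace-equivalent

LTS(P): 4 reachable states
  m0 = rec X. (a.c.(0 + c.0))\{a,c,d} + b.c.b.a.X has moves —b→ m1
  m1 = c.b.a.(rec X. (a.c.(0 + c.0))\{a,c,d} + b.c.b.a.X) has moves —c→ m2
  m2 = b.a.(rec X. (a.c.(0 + c.0))\{a,c,d} + b.c.b.a.X) has moves —b→ m3
  m3 = a.(rec X. (a.c.(0 + c.0))\{a,c,d} + b.c.b.a.X) has moves —a→ m0
LTS(Q): 4 reachable states
  n0 = rec X. (a.c.c.0)\{a,c,d} + b.c.b.a.X has moves —b→ n1
  n1 = c.b.a.(rec X. (a.c.c.0)\{a,c,d} + b.c.b.a.X) has moves —c→ n2
  n2 = b.a.(rec X. (a.c.c.0)\{a,c,d} + b.c.b.a.X) has moves —b→ n3
  n3 = a.(rec X. (a.c.c.0)\{a,c,d} + b.c.b.a.X) has moves —a→ n0
Coarsest stable partition (strong bisimilarity classes):
  B0 = {m0, n0}
  B1 = {m1, n1}
  B2 = {m2, n2}
  B3 = {m3, n3}
m0 ∈ B0, n0 ∈ B0 → same block
Bisimilar ⇒ trace-equivalent.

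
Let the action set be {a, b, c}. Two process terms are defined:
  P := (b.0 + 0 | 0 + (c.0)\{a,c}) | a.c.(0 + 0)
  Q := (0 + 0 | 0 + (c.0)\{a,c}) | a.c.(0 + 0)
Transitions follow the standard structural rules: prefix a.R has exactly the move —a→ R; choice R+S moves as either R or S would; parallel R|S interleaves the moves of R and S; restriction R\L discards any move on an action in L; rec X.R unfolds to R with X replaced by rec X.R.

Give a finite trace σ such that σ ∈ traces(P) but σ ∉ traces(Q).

P's transition system — 6 states:
  m0 = (b.0 + 0 | 0 + (c.0)\{a,c}) | a.c.(0 + 0) ⊢ =a=> m1, =b=> m2
  m1 = (b.0 + 0 | 0 + (c.0)\{a,c}) | c.(0 + 0) ⊢ =b=> m3, =c=> m4
  m2 = 0 | a.c.(0 + 0) ⊢ =a=> m3
  m3 = 0 | c.(0 + 0) ⊢ =c=> m5
  m4 = (b.0 + 0 | 0 + (c.0)\{a,c}) | (0 + 0) ⊢ =b=> m5
  m5 = 0 | (0 + 0) ⊢ stopped
Q's transition system — 3 states:
  n0 = (0 + 0 | 0 + (c.0)\{a,c}) | a.c.(0 + 0) ⊢ =a=> n1
  n1 = (0 + 0 | 0 + (c.0)\{a,c}) | c.(0 + 0) ⊢ =c=> n2
  n2 = (0 + 0 | 0 + (c.0)\{a,c}) | (0 + 0) ⊢ stopped
Run σ = ⟨b⟩ on P: start {m0}
  after b @ step 1: {m2}
  ✓ P
Run σ = ⟨b⟩ on Q: start {n0}
  after b @ step 1: ∅ (Q stuck)

b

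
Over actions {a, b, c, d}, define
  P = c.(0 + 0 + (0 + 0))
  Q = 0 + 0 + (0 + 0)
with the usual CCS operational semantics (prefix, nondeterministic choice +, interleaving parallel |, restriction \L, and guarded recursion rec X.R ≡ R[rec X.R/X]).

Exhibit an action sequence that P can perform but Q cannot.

P's transition system — 2 states:
  u0 = c.(0 + 0 + (0 + 0)) has moves -c-> u1
  u1 = 0 + 0 + (0 + 0) has moves (no moves)
Q's transition system — 1 states:
  v0 = 0 + 0 + (0 + 0) has moves (no moves)
Trace ⟨c⟩ through P, begin at {u0}:
  step 1 (c): {u1}
  — P admits the full trace.
Trace ⟨c⟩ through Q, begin at {v0}:
  step 1 (c): no successor for Q

c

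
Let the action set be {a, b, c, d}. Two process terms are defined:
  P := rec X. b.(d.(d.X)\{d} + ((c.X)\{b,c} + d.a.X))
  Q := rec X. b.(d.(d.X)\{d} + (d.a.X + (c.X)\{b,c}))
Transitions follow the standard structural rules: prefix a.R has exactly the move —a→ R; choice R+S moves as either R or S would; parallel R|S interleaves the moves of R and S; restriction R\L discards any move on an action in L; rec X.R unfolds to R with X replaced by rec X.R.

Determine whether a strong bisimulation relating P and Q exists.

P ~ Q

P's transition system — 4 states:
  s0 = rec X. b.(d.(d.X)\{d} + ((c.X)\{b,c} + d.a.X)) ⊢ --b--▸ s1
  s1 = d.(d.(rec X. b.(d.(d.X)\{d} + ((c.X)\{b,c} + d.a.X))))\{d} + ((c.(rec X. b.(d.(d.X)\{d} + ((c.X)\{b,c} + d.a.X))))\{b,c} + d.a.(rec X. b.(d.(d.X)\{d} + ((c.X)\{b,c} + d.a.X)))) ⊢ --d--▸ s2, --d--▸ s3
  s2 = (d.(rec X. b.(d.(d.X)\{d} + ((c.X)\{b,c} + d.a.X))))\{d} ⊢ ∅
  s3 = a.(rec X. b.(d.(d.X)\{d} + ((c.X)\{b,c} + d.a.X))) ⊢ --a--▸ s0
Q's transition system — 4 states:
  t0 = rec X. b.(d.(d.X)\{d} + (d.a.X + (c.X)\{b,c})) ⊢ --b--▸ t1
  t1 = d.(d.(rec X. b.(d.(d.X)\{d} + (d.a.X + (c.X)\{b,c}))))\{d} + (d.a.(rec X. b.(d.(d.X)\{d} + (d.a.X + (c.X)\{b,c}))) + (c.(rec X. b.(d.(d.X)\{d} + (d.a.X + (c.X)\{b,c}))))\{b,c}) ⊢ --d--▸ t2, --d--▸ t3
  t2 = (d.(rec X. b.(d.(d.X)\{d} + (d.a.X + (c.X)\{b,c}))))\{d} ⊢ ∅
  t3 = a.(rec X. b.(d.(d.X)\{d} + (d.a.X + (c.X)\{b,c}))) ⊢ --a--▸ t0
Partition-refinement fixed point:
  B0 = {s0, t0}
  B1 = {s1, t1}
  B2 = {s3, t3}
  B3 = {s2, t2}
s0 ∈ B0, t0 ∈ B0 → same block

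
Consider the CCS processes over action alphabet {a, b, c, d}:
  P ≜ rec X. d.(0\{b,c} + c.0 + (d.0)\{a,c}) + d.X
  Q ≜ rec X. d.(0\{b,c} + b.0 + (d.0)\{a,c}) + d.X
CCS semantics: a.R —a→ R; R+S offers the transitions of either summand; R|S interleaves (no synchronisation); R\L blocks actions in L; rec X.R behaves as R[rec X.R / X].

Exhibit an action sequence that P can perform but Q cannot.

Reachable graph of P (4 states):
  m0 = rec X. d.(0\{b,c} + c.0 + (d.0)\{a,c}) + d.X has moves ··d··> m0, ··d··> m1
  m1 = 0\{b,c} + c.0 + (d.0)\{a,c} has moves ··c··> m2, ··d··> m3
  m2 = 0 has moves ·
  m3 = 0\{a,c} has moves ·
Reachable graph of Q (4 states):
  n0 = rec X. d.(0\{b,c} + b.0 + (d.0)\{a,c}) + d.X has moves ··d··> n0, ··d··> n1
  n1 = 0\{b,c} + b.0 + (d.0)\{a,c} has moves ··b··> n2, ··d··> n3
  n2 = 0 has moves ·
  n3 = 0\{a,c} has moves ·
Trace ⟨dc⟩ through P, begin at {m0}:
  step 1 (d): {m0, m1}
  step 2 (c): {m2}
  P completes σ.
Trace ⟨dc⟩ through Q, begin at {n0}:
  step 1 (d): {n0, n1}
  step 2 (c): ∅ (Q stuck)

dc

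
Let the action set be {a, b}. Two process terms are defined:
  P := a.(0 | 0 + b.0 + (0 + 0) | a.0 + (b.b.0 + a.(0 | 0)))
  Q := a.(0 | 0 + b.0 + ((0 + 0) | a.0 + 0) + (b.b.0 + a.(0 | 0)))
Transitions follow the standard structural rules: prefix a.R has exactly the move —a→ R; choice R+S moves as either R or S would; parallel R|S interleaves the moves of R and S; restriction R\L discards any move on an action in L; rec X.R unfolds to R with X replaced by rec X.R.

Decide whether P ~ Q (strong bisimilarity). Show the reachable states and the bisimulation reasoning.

P's transition system — 6 states:
  m0 = a.(0 | 0 + b.0 + (0 + 0) | a.0 + (b.b.0 + a.(0 | 0))) has moves ··a··> m1
  m1 = 0 | 0 + b.0 + (0 + 0) | a.0 + (b.b.0 + a.(0 | 0)) has moves ··a··> m2, ··a··> m3, ··b··> m4, ··b··> m5
  m2 = (0 + 0) | 0 has moves ∅
  m3 = 0 | 0 has moves ∅
  m4 = 0 has moves ∅
  m5 = b.0 has moves ··b··> m4
Q's transition system — 6 states:
  n0 = a.(0 | 0 + b.0 + ((0 + 0) | a.0 + 0) + (b.b.0 + a.(0 | 0))) has moves ··a··> n1
  n1 = 0 | 0 + b.0 + ((0 + 0) | a.0 + 0) + (b.b.0 + a.(0 | 0)) has moves ··a··> n2, ··a··> n3, ··b··> n4, ··b··> n5
  n2 = (0 + 0) | 0 has moves ∅
  n3 = 0 | 0 has moves ∅
  n4 = 0 has moves ∅
  n5 = b.0 has moves ··b··> n4
Partition-refinement fixed point:
  B0 = {m0, n0}
  B1 = {m1, n1}
  B2 = {m2, m3, m4, n2, n3, n4}
  B3 = {m5, n5}
m0 ∈ B0, n0 ∈ B0 → same block

YES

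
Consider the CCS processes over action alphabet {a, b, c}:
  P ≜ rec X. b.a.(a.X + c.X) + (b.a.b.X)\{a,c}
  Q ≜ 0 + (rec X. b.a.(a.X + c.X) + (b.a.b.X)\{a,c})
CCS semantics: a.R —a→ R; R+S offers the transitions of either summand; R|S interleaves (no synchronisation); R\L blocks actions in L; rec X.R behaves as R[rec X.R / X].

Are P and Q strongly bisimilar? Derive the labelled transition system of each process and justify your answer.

P's transition system — 4 states:
  s0 = rec X. b.a.(a.X + c.X) + (b.a.b.X)\{a,c} → -b-> s1, -b-> s2
  s1 = (a.b.(rec X. b.a.(a.X + c.X) + (b.a.b.X)\{a,c}))\{a,c} → deadlocked
  s2 = a.(a.(rec X. b.a.(a.X + c.X) + (b.a.b.X)\{a,c}) + c.(rec X. b.a.(a.X + c.X) + (b.a.b.X)\{a,c})) → -a-> s3
  s3 = a.(rec X. b.a.(a.X + c.X) + (b.a.b.X)\{a,c}) + c.(rec X. b.a.(a.X + c.X) + (b.a.b.X)\{a,c}) → -a-> s0, -c-> s0
Q's transition system — 5 states:
  t0 = 0 + (rec X. b.a.(a.X + c.X) + (b.a.b.X)\{a,c}) → -b-> t1, -b-> t2
  t1 = (a.b.(rec X. b.a.(a.X + c.X) + (b.a.b.X)\{a,c}))\{a,c} → deadlocked
  t2 = a.(a.(rec X. b.a.(a.X + c.X) + (b.a.b.X)\{a,c}) + c.(rec X. b.a.(a.X + c.X) + (b.a.b.X)\{a,c})) → -a-> t3
  t3 = a.(rec X. b.a.(a.X + c.X) + (b.a.b.X)\{a,c}) + c.(rec X. b.a.(a.X + c.X) + (b.a.b.X)\{a,c}) → -a-> t4, -c-> t4
  t4 = rec X. b.a.(a.X + c.X) + (b.a.b.X)\{a,c} → -b-> t1, -b-> t2
Partition-refinement fixed point:
  B0 = {s0, t0, t4}
  B1 = {s2, t2}
  B2 = {s3, t3}
  B3 = {s1, t1}
s0 ∈ B0, t0 ∈ B0 → same block

P ~ Q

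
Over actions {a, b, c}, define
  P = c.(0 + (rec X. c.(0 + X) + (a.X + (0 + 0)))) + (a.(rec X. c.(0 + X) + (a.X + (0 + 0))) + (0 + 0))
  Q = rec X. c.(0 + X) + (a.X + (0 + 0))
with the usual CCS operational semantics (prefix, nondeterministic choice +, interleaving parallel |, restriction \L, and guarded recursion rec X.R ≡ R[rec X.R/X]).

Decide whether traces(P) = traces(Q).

trace-equivalent

LTS(P): 3 reachable states
  u0 = c.(0 + (rec X. c.(0 + X) + (a.X + (0 + 0)))) + (a.(rec X. c.(0 + X) + (a.X + (0 + 0))) + (0 + 0)) :: ··a··> u1, ··c··> u2
  u1 = rec X. c.(0 + X) + (a.X + (0 + 0)) :: ··a··> u1, ··c··> u2
  u2 = 0 + (rec X. c.(0 + X) + (a.X + (0 + 0))) :: ··a··> u1, ··c··> u2
LTS(Q): 2 reachable states
  v0 = rec X. c.(0 + X) + (a.X + (0 + 0)) :: ··a··> v0, ··c··> v1
  v1 = 0 + (rec X. c.(0 + X) + (a.X + (0 + 0))) :: ··a··> v0, ··c··> v1
Coarsest stable partition (strong bisimilarity classes):
  B0 = {u0, u1, u2, v0, v1}
u0 ∈ B0, v0 ∈ B0 → same block
Bisimilar ⇒ trace-equivalent.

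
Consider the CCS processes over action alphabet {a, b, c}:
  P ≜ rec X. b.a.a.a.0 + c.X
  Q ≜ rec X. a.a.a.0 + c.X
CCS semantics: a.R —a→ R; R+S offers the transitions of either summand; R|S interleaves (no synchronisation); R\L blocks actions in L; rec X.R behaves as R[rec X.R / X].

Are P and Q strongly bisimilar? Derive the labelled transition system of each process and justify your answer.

LTS(P): 5 reachable states
  s0 = rec X. b.a.a.a.0 + c.X ⊢ —b→ s1, —c→ s0
  s1 = a.a.a.0 ⊢ —a→ s2
  s2 = a.a.0 ⊢ —a→ s3
  s3 = a.0 ⊢ —a→ s4
  s4 = 0 ⊢ ·
LTS(Q): 4 reachable states
  t0 = rec X. a.a.a.0 + c.X ⊢ —a→ t1, —c→ t0
  t1 = a.a.0 ⊢ —a→ t2
  t2 = a.0 ⊢ —a→ t3
  t3 = 0 ⊢ ·
Coarsest stable partition (strong bisimilarity classes):
  B0 = {s0}
  B1 = {s1}
  B2 = {s2, t1}
  B3 = {s3, t2}
  B4 = {s4, t3}
  B5 = {t0}
s0 ∈ B0, t0 ∈ B5 → different blocks

NO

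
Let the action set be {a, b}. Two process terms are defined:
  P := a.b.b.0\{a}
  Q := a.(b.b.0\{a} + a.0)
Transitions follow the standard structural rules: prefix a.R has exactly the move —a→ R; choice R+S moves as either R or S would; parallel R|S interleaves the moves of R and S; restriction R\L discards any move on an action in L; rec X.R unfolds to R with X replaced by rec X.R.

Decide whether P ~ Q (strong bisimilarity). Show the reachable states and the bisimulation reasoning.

P ≁ Q

Reachable graph of P (4 states):
  u0 = a.b.b.0\{a} ⊢ ··a··> u1
  u1 = b.b.0\{a} ⊢ ··b··> u2
  u2 = b.0\{a} ⊢ ··b··> u3
  u3 = 0\{a} ⊢ stopped
Reachable graph of Q (5 states):
  v0 = a.(b.b.0\{a} + a.0) ⊢ ··a··> v1
  v1 = b.b.0\{a} + a.0 ⊢ ··a··> v2, ··b··> v3
  v2 = 0 ⊢ stopped
  v3 = b.0\{a} ⊢ ··b··> v4
  v4 = 0\{a} ⊢ stopped
Partition-refinement fixed point:
  B0 = {u0}
  B1 = {u1}
  B2 = {u2, v3}
  B3 = {u3, v2, v4}
  B4 = {v0}
  B5 = {v1}
u0 ∈ B0, v0 ∈ B4 → different blocks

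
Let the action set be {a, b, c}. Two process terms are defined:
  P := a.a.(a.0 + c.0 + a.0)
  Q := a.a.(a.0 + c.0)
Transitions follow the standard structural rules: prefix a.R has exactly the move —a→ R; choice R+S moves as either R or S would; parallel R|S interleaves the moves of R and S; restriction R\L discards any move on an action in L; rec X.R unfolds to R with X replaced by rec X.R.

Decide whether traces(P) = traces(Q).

traces(P) = traces(Q)

Reachable graph of P (4 states):
  s0 = a.a.(a.0 + c.0 + a.0) ⊢ —a→ s1
  s1 = a.(a.0 + c.0 + a.0) ⊢ —a→ s2
  s2 = a.0 + c.0 + a.0 ⊢ —a→ s3, —c→ s3
  s3 = 0 ⊢ (no moves)
Reachable graph of Q (4 states):
  t0 = a.a.(a.0 + c.0) ⊢ —a→ t1
  t1 = a.(a.0 + c.0) ⊢ —a→ t2
  t2 = a.0 + c.0 ⊢ —a→ t3, —c→ t3
  t3 = 0 ⊢ (no moves)
Coarsest stable partition (strong bisimilarity classes):
  B0 = {s0, t0}
  B1 = {s1, t1}
  B2 = {s2, t2}
  B3 = {s3, t3}
s0 ∈ B0, t0 ∈ B0 → same block
Bisimilar ⇒ trace-equivalent.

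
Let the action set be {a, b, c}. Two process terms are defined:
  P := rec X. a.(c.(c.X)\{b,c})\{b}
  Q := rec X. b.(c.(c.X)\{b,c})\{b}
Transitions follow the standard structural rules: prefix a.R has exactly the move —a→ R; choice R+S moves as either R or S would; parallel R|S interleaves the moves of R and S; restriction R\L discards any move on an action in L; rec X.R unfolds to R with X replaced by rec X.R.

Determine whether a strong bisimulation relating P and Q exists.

P ≁ Q

P's transition system — 3 states:
  m0 = rec X. a.(c.(c.X)\{b,c})\{b} has moves --a--▸ m1
  m1 = (c.(c.(rec X. a.(c.(c.X)\{b,c})\{b}))\{b,c})\{b} has moves --c--▸ m2
  m2 = (c.(rec X. a.(c.(c.X)\{b,c})\{b}))\{b,c}\{b} has moves (no moves)
Q's transition system — 3 states:
  n0 = rec X. b.(c.(c.X)\{b,c})\{b} has moves --b--▸ n1
  n1 = (c.(c.(rec X. b.(c.(c.X)\{b,c})\{b}))\{b,c})\{b} has moves --c--▸ n2
  n2 = (c.(rec X. b.(c.(c.X)\{b,c})\{b}))\{b,c}\{b} has moves (no moves)
Partition-refinement fixed point:
  B0 = {m0}
  B1 = {m1, n1}
  B2 = {m2, n2}
  B3 = {n0}
m0 ∈ B0, n0 ∈ B3 → different blocks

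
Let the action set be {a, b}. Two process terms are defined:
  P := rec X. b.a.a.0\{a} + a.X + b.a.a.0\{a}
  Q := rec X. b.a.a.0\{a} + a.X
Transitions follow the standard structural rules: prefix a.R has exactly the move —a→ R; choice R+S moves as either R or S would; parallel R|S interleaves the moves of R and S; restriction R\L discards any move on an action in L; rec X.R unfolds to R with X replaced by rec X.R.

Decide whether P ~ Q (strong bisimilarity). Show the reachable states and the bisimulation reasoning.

LTS(P): 4 reachable states
  p0 = rec X. b.a.a.0\{a} + a.X + b.a.a.0\{a} has moves --a--▸ p0, --b--▸ p1
  p1 = a.a.0\{a} has moves --a--▸ p2
  p2 = a.0\{a} has moves --a--▸ p3
  p3 = 0\{a} has moves ∅
LTS(Q): 4 reachable states
  q0 = rec X. b.a.a.0\{a} + a.X has moves --a--▸ q0, --b--▸ q1
  q1 = a.a.0\{a} has moves --a--▸ q2
  q2 = a.0\{a} has moves --a--▸ q3
  q3 = 0\{a} has moves ∅
Coarsest stable partition (strong bisimilarity classes):
  B0 = {p0, q0}
  B1 = {p1, q1}
  B2 = {p2, q2}
  B3 = {p3, q3}
p0 ∈ B0, q0 ∈ B0 → same block

YES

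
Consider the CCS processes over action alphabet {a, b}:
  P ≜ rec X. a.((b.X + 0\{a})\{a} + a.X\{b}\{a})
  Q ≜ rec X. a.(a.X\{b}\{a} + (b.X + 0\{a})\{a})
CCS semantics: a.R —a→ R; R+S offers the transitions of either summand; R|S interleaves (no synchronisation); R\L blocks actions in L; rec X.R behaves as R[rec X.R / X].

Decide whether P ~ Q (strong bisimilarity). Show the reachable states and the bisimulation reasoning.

Reachable graph of P (4 states):
  s0 = rec X. a.((b.X + 0\{a})\{a} + a.X\{b}\{a}) | —a→ s1
  s1 = (b.(rec X. a.((b.X + 0\{a})\{a} + a.X\{b}\{a})) + 0\{a})\{a} + a.(rec X. a.((b.X + 0\{a})\{a} + a.X\{b}\{a}))\{b}\{a} | —a→ s2, —b→ s3
  s2 = (rec X. a.((b.X + 0\{a})\{a} + a.X\{b}\{a}))\{b}\{a} | (no moves)
  s3 = (rec X. a.((b.X + 0\{a})\{a} + a.X\{b}\{a}))\{a} | (no moves)
Reachable graph of Q (4 states):
  t0 = rec X. a.(a.X\{b}\{a} + (b.X + 0\{a})\{a}) | —a→ t1
  t1 = a.(rec X. a.(a.X\{b}\{a} + (b.X + 0\{a})\{a}))\{b}\{a} + (b.(rec X. a.(a.X\{b}\{a} + (b.X + 0\{a})\{a})) + 0\{a})\{a} | —a→ t2, —b→ t3
  t2 = (rec X. a.(a.X\{b}\{a} + (b.X + 0\{a})\{a}))\{b}\{a} | (no moves)
  t3 = (rec X. a.(a.X\{b}\{a} + (b.X + 0\{a})\{a}))\{a} | (no moves)
Coarsest stable partition (strong bisimilarity classes):
  B0 = {s0, t0}
  B1 = {s1, t1}
  B2 = {s2, s3, t2, t3}
s0 ∈ B0, t0 ∈ B0 → same block

bisimilar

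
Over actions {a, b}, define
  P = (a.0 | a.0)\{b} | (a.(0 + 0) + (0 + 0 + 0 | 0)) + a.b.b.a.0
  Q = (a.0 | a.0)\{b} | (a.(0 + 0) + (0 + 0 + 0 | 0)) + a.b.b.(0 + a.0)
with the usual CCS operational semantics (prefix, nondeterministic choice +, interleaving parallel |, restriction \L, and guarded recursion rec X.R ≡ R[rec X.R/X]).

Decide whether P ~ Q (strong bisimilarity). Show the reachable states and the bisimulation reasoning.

Reachable graph of P (12 states):
  p0 = (a.0 | a.0)\{b} | (a.(0 + 0) + (0 + 0 + 0 | 0)) + a.b.b.a.0 :: =a=> p1, =a=> p2, =a=> p3, =a=> p4
  p1 = (0 | a.0)\{b} | (a.(0 + 0) + (0 + 0 + 0 | 0)) :: =a=> p5, =a=> p6
  p2 = (a.0 | 0)\{b} | (a.(0 + 0) + (0 + 0 + 0 | 0)) :: =a=> p5, =a=> p7
  p3 = (a.0 | a.0)\{b} | (0 + 0) :: =a=> p6, =a=> p7
  p4 = b.b.a.0 :: =b=> p8
  p5 = (0 | 0)\{b} | (a.(0 + 0) + (0 + 0 + 0 | 0)) :: =a=> p9
  p6 = (0 | a.0)\{b} | (0 + 0) :: =a=> p9
  p7 = (a.0 | 0)\{b} | (0 + 0) :: =a=> p9
  p8 = b.a.0 :: =b=> p10
  p9 = (0 | 0)\{b} | (0 + 0) :: stopped
  p10 = a.0 :: =a=> p11
  p11 = 0 :: stopped
Reachable graph of Q (12 states):
  q0 = (a.0 | a.0)\{b} | (a.(0 + 0) + (0 + 0 + 0 | 0)) + a.b.b.(0 + a.0) :: =a=> q1, =a=> q2, =a=> q3, =a=> q4
  q1 = (0 | a.0)\{b} | (a.(0 + 0) + (0 + 0 + 0 | 0)) :: =a=> q5, =a=> q6
  q2 = (a.0 | 0)\{b} | (a.(0 + 0) + (0 + 0 + 0 | 0)) :: =a=> q5, =a=> q7
  q3 = (a.0 | a.0)\{b} | (0 + 0) :: =a=> q6, =a=> q7
  q4 = b.b.(0 + a.0) :: =b=> q8
  q5 = (0 | 0)\{b} | (a.(0 + 0) + (0 + 0 + 0 | 0)) :: =a=> q9
  q6 = (0 | a.0)\{b} | (0 + 0) :: =a=> q9
  q7 = (a.0 | 0)\{b} | (0 + 0) :: =a=> q9
  q8 = b.(0 + a.0) :: =b=> q10
  q9 = (0 | 0)\{b} | (0 + 0) :: stopped
  q10 = 0 + a.0 :: =a=> q11
  q11 = 0 :: stopped
Coarsest stable partition (strong bisimilarity classes):
  B0 = {p0, q0}
  B1 = {p4, q4}
  B2 = {p8, q8}
  B3 = {p10, p5, p6, p7, q10, q5, q6, q7}
  B4 = {p11, p9, q11, q9}
  B5 = {p1, p2, p3, q1, q2, q3}
p0 ∈ B0, q0 ∈ B0 → same block

bisimilar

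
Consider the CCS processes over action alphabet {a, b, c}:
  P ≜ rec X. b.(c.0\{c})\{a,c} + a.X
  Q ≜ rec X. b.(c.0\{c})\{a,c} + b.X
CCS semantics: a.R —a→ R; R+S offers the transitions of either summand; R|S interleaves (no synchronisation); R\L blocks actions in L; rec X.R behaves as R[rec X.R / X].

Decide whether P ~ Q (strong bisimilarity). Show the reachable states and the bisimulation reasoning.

P's transition system — 2 states:
  s0 = rec X. b.(c.0\{c})\{a,c} + a.X | =a=> s0, =b=> s1
  s1 = (c.0\{c})\{a,c} | ∅
Q's transition system — 2 states:
  t0 = rec X. b.(c.0\{c})\{a,c} + b.X | =b=> t0, =b=> t1
  t1 = (c.0\{c})\{a,c} | ∅
Coarsest stable partition (strong bisimilarity classes):
  B0 = {s0}
  B1 = {s1, t1}
  B2 = {t0}
s0 ∈ B0, t0 ∈ B2 → different blocks

not bisimilar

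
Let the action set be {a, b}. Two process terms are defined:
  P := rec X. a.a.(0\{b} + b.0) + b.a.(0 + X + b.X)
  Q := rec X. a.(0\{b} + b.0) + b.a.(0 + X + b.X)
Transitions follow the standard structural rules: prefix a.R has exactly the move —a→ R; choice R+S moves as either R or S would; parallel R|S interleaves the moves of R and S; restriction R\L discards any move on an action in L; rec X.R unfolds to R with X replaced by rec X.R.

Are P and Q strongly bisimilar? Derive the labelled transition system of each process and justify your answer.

not bisimilar

LTS(P): 6 reachable states
  p0 = rec X. a.a.(0\{b} + b.0) + b.a.(0 + X + b.X) | =a=> p1, =b=> p2
  p1 = a.(0\{b} + b.0) | =a=> p3
  p2 = a.(0 + (rec X. a.a.(0\{b} + b.0) + b.a.(0 + X + b.X)) + b.(rec X. a.a.(0\{b} + b.0) + b.a.(0 + X + b.X))) | =a=> p4
  p3 = 0\{b} + b.0 | =b=> p5
  p4 = 0 + (rec X. a.a.(0\{b} + b.0) + b.a.(0 + X + b.X)) + b.(rec X. a.a.(0\{b} + b.0) + b.a.(0 + X + b.X)) | =a=> p1, =b=> p0, =b=> p2
  p5 = 0 | ·
LTS(Q): 5 reachable states
  q0 = rec X. a.(0\{b} + b.0) + b.a.(0 + X + b.X) | =a=> q1, =b=> q2
  q1 = 0\{b} + b.0 | =b=> q3
  q2 = a.(0 + (rec X. a.(0\{b} + b.0) + b.a.(0 + X + b.X)) + b.(rec X. a.(0\{b} + b.0) + b.a.(0 + X + b.X))) | =a=> q4
  q3 = 0 | ·
  q4 = 0 + (rec X. a.(0\{b} + b.0) + b.a.(0 + X + b.X)) + b.(rec X. a.(0\{b} + b.0) + b.a.(0 + X + b.X)) | =a=> q1, =b=> q0, =b=> q2
Bisimilarity quotient blocks:
  B0 = {p0}
  B1 = {p2}
  B2 = {p4}
  B3 = {p1}
  B4 = {p3, q1}
  B5 = {p5, q3}
  B6 = {q0}
  B7 = {q2}
  B8 = {q4}
p0 ∈ B0, q0 ∈ B6 → different blocks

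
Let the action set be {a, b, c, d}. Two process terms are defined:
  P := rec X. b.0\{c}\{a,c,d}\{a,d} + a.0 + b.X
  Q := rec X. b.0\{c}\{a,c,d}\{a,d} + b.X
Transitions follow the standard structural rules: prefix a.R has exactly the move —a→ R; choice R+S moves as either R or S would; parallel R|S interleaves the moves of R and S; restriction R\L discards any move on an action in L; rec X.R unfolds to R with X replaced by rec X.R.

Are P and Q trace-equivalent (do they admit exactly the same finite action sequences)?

NO — witness ⟨a⟩

LTS(P): 3 reachable states
  s0 = rec X. b.0\{c}\{a,c,d}\{a,d} + a.0 + b.X :: -a-> s1, -b-> s0, -b-> s2
  s1 = 0 :: (no moves)
  s2 = 0\{c}\{a,c,d}\{a,d} :: (no moves)
LTS(Q): 2 reachable states
  t0 = rec X. b.0\{c}\{a,c,d}\{a,d} + b.X :: -b-> t0, -b-> t1
  t1 = 0\{c}\{a,c,d}\{a,d} :: (no moves)
Executing a from P (initial set {s0}):
  after a @ step 1: {s1}
  P completes σ.
Executing a from Q (initial set {t0}):
  after a @ step 1: no successor for Q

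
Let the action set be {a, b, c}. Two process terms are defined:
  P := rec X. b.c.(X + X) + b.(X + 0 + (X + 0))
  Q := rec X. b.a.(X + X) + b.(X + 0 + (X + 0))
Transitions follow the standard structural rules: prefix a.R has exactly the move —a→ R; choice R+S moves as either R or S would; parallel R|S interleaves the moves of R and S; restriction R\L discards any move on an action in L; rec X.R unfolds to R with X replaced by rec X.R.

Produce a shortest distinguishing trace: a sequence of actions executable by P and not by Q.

bc

Reachable graph of P (4 states):
  s0 = rec X. b.c.(X + X) + b.(X + 0 + (X + 0)) → =b=> s1, =b=> s2
  s1 = (rec X. b.c.(X + X) + b.(X + 0 + (X + 0))) + 0 + ((rec X. b.c.(X + X) + b.(X + 0 + (X + 0))) + 0) → =b=> s1, =b=> s2
  s2 = c.((rec X. b.c.(X + X) + b.(X + 0 + (X + 0))) + (rec X. b.c.(X + X) + b.(X + 0 + (X + 0)))) → =c=> s3
  s3 = (rec X. b.c.(X + X) + b.(X + 0 + (X + 0))) + (rec X. b.c.(X + X) + b.(X + 0 + (X + 0))) → =b=> s1, =b=> s2
Reachable graph of Q (4 states):
  t0 = rec X. b.a.(X + X) + b.(X + 0 + (X + 0)) → =b=> t1, =b=> t2
  t1 = (rec X. b.a.(X + X) + b.(X + 0 + (X + 0))) + 0 + ((rec X. b.a.(X + X) + b.(X + 0 + (X + 0))) + 0) → =b=> t1, =b=> t2
  t2 = a.((rec X. b.a.(X + X) + b.(X + 0 + (X + 0))) + (rec X. b.a.(X + X) + b.(X + 0 + (X + 0)))) → =a=> t3
  t3 = (rec X. b.a.(X + X) + b.(X + 0 + (X + 0))) + (rec X. b.a.(X + X) + b.(X + 0 + (X + 0))) → =b=> t1, =b=> t2
Run σ = ⟨bc⟩ on P: start {s0}
  [1] b ⇒ {s1, s2}
  [2] c ⇒ {s3}
  — P admits the full trace.
Run σ = ⟨bc⟩ on Q: start {t0}
  [1] b ⇒ {t1, t2}
  [2] c ⇒ ∅  — Q cannot continue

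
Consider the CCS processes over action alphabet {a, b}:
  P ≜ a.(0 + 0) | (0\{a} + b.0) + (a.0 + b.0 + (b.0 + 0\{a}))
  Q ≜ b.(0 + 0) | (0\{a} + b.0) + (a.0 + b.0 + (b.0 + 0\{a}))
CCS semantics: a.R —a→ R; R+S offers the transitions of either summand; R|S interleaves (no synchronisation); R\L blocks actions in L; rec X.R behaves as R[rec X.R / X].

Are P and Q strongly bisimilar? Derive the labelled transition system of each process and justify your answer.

not bisimilar

LTS(P): 5 reachable states
  s0 = a.(0 + 0) | (0\{a} + b.0) + (a.0 + b.0 + (b.0 + 0\{a})) :: --a--▸ s1, --a--▸ s2, --b--▸ s2, --b--▸ s3
  s1 = (0 + 0) | (0\{a} + b.0) :: --b--▸ s4
  s2 = 0 :: stopped
  s3 = a.(0 + 0) | 0 :: --a--▸ s4
  s4 = (0 + 0) | 0 :: stopped
LTS(Q): 5 reachable states
  t0 = b.(0 + 0) | (0\{a} + b.0) + (a.0 + b.0 + (b.0 + 0\{a})) :: --a--▸ t1, --b--▸ t1, --b--▸ t2, --b--▸ t3
  t1 = 0 :: stopped
  t2 = (0 + 0) | (0\{a} + b.0) :: --b--▸ t4
  t3 = b.(0 + 0) | 0 :: --b--▸ t4
  t4 = (0 + 0) | 0 :: stopped
Coarsest stable partition (strong bisimilarity classes):
  B0 = {s0}
  B1 = {s2, s4, t1, t4}
  B2 = {s1, t2, t3}
  B3 = {s3}
  B4 = {t0}
s0 ∈ B0, t0 ∈ B4 → different blocks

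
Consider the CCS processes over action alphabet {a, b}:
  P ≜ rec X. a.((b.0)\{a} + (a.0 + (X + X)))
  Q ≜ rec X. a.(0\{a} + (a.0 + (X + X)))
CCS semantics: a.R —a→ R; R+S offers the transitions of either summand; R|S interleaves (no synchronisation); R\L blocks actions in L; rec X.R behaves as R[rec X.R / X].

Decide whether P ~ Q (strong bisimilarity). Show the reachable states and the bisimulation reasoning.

P's transition system — 4 states:
  u0 = rec X. a.((b.0)\{a} + (a.0 + (X + X))) ⊢ -a-> u1
  u1 = (b.0)\{a} + (a.0 + ((rec X. a.((b.0)\{a} + (a.0 + (X + X)))) + (rec X. a.((b.0)\{a} + (a.0 + (X + X)))))) ⊢ -a-> u1, -a-> u2, -b-> u3
  u2 = 0 ⊢ ·
  u3 = 0\{a} ⊢ ·
Q's transition system — 3 states:
  v0 = rec X. a.(0\{a} + (a.0 + (X + X))) ⊢ -a-> v1
  v1 = 0\{a} + (a.0 + ((rec X. a.(0\{a} + (a.0 + (X + X)))) + (rec X. a.(0\{a} + (a.0 + (X + X)))))) ⊢ -a-> v1, -a-> v2
  v2 = 0 ⊢ ·
Partition-refinement fixed point:
  B0 = {u0}
  B1 = {u1}
  B2 = {u2, u3, v2}
  B3 = {v0}
  B4 = {v1}
u0 ∈ B0, v0 ∈ B3 → different blocks

not bisimilar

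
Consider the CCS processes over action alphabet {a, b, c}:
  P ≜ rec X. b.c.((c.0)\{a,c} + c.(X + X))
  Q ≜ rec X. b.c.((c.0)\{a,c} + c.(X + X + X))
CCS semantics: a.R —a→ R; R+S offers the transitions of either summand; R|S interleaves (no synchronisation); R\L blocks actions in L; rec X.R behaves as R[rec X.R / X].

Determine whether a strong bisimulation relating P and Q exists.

bisimilar

Reachable graph of P (4 states):
  s0 = rec X. b.c.((c.0)\{a,c} + c.(X + X)) → ··b··> s1
  s1 = c.((c.0)\{a,c} + c.((rec X. b.c.((c.0)\{a,c} + c.(X + X))) + (rec X. b.c.((c.0)\{a,c} + c.(X + X))))) → ··c··> s2
  s2 = (c.0)\{a,c} + c.((rec X. b.c.((c.0)\{a,c} + c.(X + X))) + (rec X. b.c.((c.0)\{a,c} + c.(X + X)))) → ··c··> s3
  s3 = (rec X. b.c.((c.0)\{a,c} + c.(X + X))) + (rec X. b.c.((c.0)\{a,c} + c.(X + X))) → ··b··> s1
Reachable graph of Q (4 states):
  t0 = rec X. b.c.((c.0)\{a,c} + c.(X + X + X)) → ··b··> t1
  t1 = c.((c.0)\{a,c} + c.((rec X. b.c.((c.0)\{a,c} + c.(X + X + X))) + (rec X. b.c.((c.0)\{a,c} + c.(X + X + X))) + (rec X. b.c.((c.0)\{a,c} + c.(X + X + X))))) → ··c··> t2
  t2 = (c.0)\{a,c} + c.((rec X. b.c.((c.0)\{a,c} + c.(X + X + X))) + (rec X. b.c.((c.0)\{a,c} + c.(X + X + X))) + (rec X. b.c.((c.0)\{a,c} + c.(X + X + X)))) → ··c··> t3
  t3 = (rec X. b.c.((c.0)\{a,c} + c.(X + X + X))) + (rec X. b.c.((c.0)\{a,c} + c.(X + X + X))) + (rec X. b.c.((c.0)\{a,c} + c.(X + X + X))) → ··b··> t1
Partition-refinement fixed point:
  B0 = {s0, s3, t0, t3}
  B1 = {s1, t1}
  B2 = {s2, t2}
s0 ∈ B0, t0 ∈ B0 → same block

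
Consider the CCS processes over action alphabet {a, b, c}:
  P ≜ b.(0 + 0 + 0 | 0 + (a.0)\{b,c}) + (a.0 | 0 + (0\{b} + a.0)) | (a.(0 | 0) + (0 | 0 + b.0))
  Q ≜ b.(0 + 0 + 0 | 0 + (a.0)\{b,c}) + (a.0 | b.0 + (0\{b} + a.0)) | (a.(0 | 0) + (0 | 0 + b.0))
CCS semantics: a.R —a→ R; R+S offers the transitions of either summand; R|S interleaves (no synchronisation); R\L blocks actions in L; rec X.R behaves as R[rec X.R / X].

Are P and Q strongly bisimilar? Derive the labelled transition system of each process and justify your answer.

LTS(P): 11 reachable states
  u0 = b.(0 + 0 + 0 | 0 + (a.0)\{b,c}) + (a.0 | 0 + (0\{b} + a.0)) | (a.(0 | 0) + (0 | 0 + b.0)) → -a-> u1, -a-> u2, -a-> u3, -b-> u4, -b-> u5
  u1 = (a.0 | 0 + (0\{b} + a.0)) | (0 | 0) → -a-> u6, -a-> u7
  u2 = 0 | (a.(0 | 0) + (0 | 0 + b.0)) → -a-> u6, -b-> u8
  u3 = 0 | 0 | (a.(0 | 0) + (0 | 0 + b.0)) → -a-> u7, -b-> u9
  u4 = (a.0 | 0 + (0\{b} + a.0)) | 0 → -a-> u8, -a-> u9
  u5 = 0 + 0 + 0 | 0 + (a.0)\{b,c} → -a-> u10
  u6 = 0 | (0 | 0) → (no moves)
  u7 = 0 | 0 | (0 | 0) → (no moves)
  u8 = 0 | 0 → (no moves)
  u9 = 0 | 0 | 0 → (no moves)
  u10 = 0\{b,c} → (no moves)
LTS(Q): 17 reachable states
  v0 = b.(0 + 0 + 0 | 0 + (a.0)\{b,c}) + (a.0 | b.0 + (0\{b} + a.0)) | (a.(0 | 0) + (0 | 0 + b.0)) → -a-> v1, -a-> v2, -a-> v3, -b-> v4, -b-> v5, -b-> v6
  v1 = (a.0 | b.0 + (0\{b} + a.0)) | (0 | 0) → -a-> v7, -a-> v8, -b-> v9
  v2 = 0 | (a.(0 | 0) + (0 | 0 + b.0)) → -a-> v7, -b-> v10
  v3 = 0 | b.0 | (a.(0 | 0) + (0 | 0 + b.0)) → -a-> v8, -b-> v11, -b-> v12
  v4 = (a.0 | b.0 + (0\{b} + a.0)) | 0 → -a-> v10, -a-> v12, -b-> v13
  v5 = 0 + 0 + 0 | 0 + (a.0)\{b,c} → -a-> v14
  v6 = a.0 | 0 | (a.(0 | 0) + (0 | 0 + b.0)) → -a-> v11, -a-> v9, -b-> v13
  v7 = 0 | (0 | 0) → (no moves)
  v8 = 0 | b.0 | (0 | 0) → -b-> v15
  v9 = a.0 | 0 | (0 | 0) → -a-> v15
  v10 = 0 | 0 → (no moves)
  v11 = 0 | 0 | (a.(0 | 0) + (0 | 0 + b.0)) → -a-> v15, -b-> v16
  v12 = 0 | b.0 | 0 → -b-> v16
  v13 = a.0 | 0 | 0 → -a-> v16
  v14 = 0\{b,c} → (no moves)
  v15 = 0 | 0 | (0 | 0) → (no moves)
  v16 = 0 | 0 | 0 → (no moves)
Bisimilarity quotient blocks:
  B0 = {u0, v6}
  B1 = {u2, u3, v11, v2}
  B2 = {u10, u6, u7, u8, u9, v10, v14, v15, v16, v7}
  B3 = {u1, u4, u5, v13, v5, v9}
  B4 = {v0}
  B5 = {v1, v4}
  B6 = {v12, v8}
  B7 = {v3}
u0 ∈ B0, v0 ∈ B4 → different blocks

not bisimilar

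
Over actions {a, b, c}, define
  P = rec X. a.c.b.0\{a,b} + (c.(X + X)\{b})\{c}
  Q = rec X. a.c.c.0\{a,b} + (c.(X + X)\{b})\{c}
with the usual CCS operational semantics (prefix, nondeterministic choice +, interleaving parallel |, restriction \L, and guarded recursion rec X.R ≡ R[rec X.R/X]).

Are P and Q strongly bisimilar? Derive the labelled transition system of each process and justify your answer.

LTS(P): 4 reachable states
  u0 = rec X. a.c.b.0\{a,b} + (c.(X + X)\{b})\{c} has moves -a-> u1
  u1 = c.b.0\{a,b} has moves -c-> u2
  u2 = b.0\{a,b} has moves -b-> u3
  u3 = 0\{a,b} has moves stopped
LTS(Q): 4 reachable states
  v0 = rec X. a.c.c.0\{a,b} + (c.(X + X)\{b})\{c} has moves -a-> v1
  v1 = c.c.0\{a,b} has moves -c-> v2
  v2 = c.0\{a,b} has moves -c-> v3
  v3 = 0\{a,b} has moves stopped
Coarsest stable partition (strong bisimilarity classes):
  B0 = {u0}
  B1 = {u1}
  B2 = {u2}
  B3 = {u3, v3}
  B4 = {v0}
  B5 = {v1}
  B6 = {v2}
u0 ∈ B0, v0 ∈ B4 → different blocks

NO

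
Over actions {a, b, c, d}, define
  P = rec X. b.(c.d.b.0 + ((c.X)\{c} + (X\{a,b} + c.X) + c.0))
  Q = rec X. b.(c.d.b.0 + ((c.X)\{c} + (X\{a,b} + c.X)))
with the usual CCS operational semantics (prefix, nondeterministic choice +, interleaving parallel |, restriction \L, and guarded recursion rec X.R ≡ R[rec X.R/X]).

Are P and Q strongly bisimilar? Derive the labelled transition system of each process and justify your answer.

NO

LTS(P): 5 reachable states
  u0 = rec X. b.(c.d.b.0 + ((c.X)\{c} + (X\{a,b} + c.X) + c.0)) | ··b··> u1
  u1 = c.d.b.0 + ((c.(rec X. b.(c.d.b.0 + ((c.X)\{c} + (X\{a,b} + c.X) + c.0))))\{c} + ((rec X. b.(c.d.b.0 + ((c.X)\{c} + (X\{a,b} + c.X) + c.0)))\{a,b} + c.(rec X. b.(c.d.b.0 + ((c.X)\{c} + (X\{a,b} + c.X) + c.0)))) + c.0) | ··c··> u0, ··c··> u2, ··c··> u3
  u2 = 0 | (no moves)
  u3 = d.b.0 | ··d··> u4
  u4 = b.0 | ··b··> u2
LTS(Q): 5 reachable states
  v0 = rec X. b.(c.d.b.0 + ((c.X)\{c} + (X\{a,b} + c.X))) | ··b··> v1
  v1 = c.d.b.0 + ((c.(rec X. b.(c.d.b.0 + ((c.X)\{c} + (X\{a,b} + c.X)))))\{c} + ((rec X. b.(c.d.b.0 + ((c.X)\{c} + (X\{a,b} + c.X))))\{a,b} + c.(rec X. b.(c.d.b.0 + ((c.X)\{c} + (X\{a,b} + c.X)))))) | ··c··> v0, ··c··> v2
  v2 = d.b.0 | ··d··> v3
  v3 = b.0 | ··b··> v4
  v4 = 0 | (no moves)
Partition-refinement fixed point:
  B0 = {u0}
  B1 = {u1}
  B2 = {u3, v2}
  B3 = {u4, v3}
  B4 = {u2, v4}
  B5 = {v0}
  B6 = {v1}
u0 ∈ B0, v0 ∈ B5 → different blocks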